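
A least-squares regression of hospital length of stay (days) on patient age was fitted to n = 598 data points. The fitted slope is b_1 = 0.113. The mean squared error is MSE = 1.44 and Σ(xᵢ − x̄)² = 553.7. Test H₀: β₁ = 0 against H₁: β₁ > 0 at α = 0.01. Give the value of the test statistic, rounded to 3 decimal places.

t = 2.216

SE(b_1) = √(MSE/Sₓₓ) = √(1.44/553.7) = 0.0509969.
t = 0.113 / 0.0509969 = 2.216.
df = n − 2 = 596.
One-sided p ≈ 0.0135, which is ≥ 0.01, so fail to reject H₀.
The data do not give significant evidence that the true slope on patient age is positive.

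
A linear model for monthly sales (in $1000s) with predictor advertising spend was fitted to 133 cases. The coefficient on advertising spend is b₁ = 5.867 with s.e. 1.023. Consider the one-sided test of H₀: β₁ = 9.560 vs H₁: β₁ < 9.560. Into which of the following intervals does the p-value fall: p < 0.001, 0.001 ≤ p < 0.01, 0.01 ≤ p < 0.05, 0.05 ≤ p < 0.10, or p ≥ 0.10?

p < 0.001

t = (5.867 − 9.560) / 1.023 = -3.610.
df = n − 2 = 133 − 2 = 131.
One-sided p = P(T_{131} < t) ≈ 0.0002.
So p < 0.001.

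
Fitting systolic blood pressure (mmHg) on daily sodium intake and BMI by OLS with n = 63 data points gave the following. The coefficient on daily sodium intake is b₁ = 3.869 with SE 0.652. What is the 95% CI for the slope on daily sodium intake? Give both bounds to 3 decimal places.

df = n − k − 1 = 63 − 2 − 1 = 60.
t* = t_{0.025, 60} = 2.000298.
Margin = t* × SE = 2.000298 × 0.652 = 1.30419.
CI: 3.869 ± 1.30419 → (2.565, 5.173).
With 95% confidence, each one-unit increase in daily sodium intake is associated with a change of between 2.565 and 5.173 mmHg in systolic blood pressure, holding the other predictors fixed.

(2.565, 5.173)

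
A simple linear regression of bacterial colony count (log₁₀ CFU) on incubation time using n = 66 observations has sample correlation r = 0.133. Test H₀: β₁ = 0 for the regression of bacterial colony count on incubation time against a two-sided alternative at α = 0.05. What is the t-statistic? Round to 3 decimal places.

t = r·√(n − 2)/√(1 − r²) = 0.133·√64/√0.982311 = 1.074.
df = n − 2 = 64.
Two-sided p ≈ 0.2871, which is ≥ 0.05, so fail to reject H₀.
The data do not give significant evidence of a linear association between incubation time and bacterial colony count.

t = 1.074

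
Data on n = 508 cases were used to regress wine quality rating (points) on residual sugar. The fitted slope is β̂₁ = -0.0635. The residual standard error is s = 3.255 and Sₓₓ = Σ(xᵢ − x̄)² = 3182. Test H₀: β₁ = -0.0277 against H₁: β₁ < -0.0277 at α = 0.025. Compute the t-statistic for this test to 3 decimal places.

t = -0.620

SE(β̂₁) = s/√Sₓₓ = 3.255/√3182 = 0.0577033.
t = (-0.0635 − (-0.0277)) / 0.0577033 = -0.620.
df = n − 2 = 506.
One-sided p ≈ 0.2676, which is ≥ 0.025, so fail to reject H₀.
The data do not give significant evidence that the true slope on residual sugar is below -0.0277 points per unit.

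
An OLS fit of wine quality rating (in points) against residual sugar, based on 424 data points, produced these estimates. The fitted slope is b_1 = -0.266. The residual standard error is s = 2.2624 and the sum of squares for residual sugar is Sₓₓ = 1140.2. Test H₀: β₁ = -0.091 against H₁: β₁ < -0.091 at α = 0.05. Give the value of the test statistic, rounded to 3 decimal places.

SE(b_1) = s/√Sₓₓ = 2.2624/√1140.2 = 0.0670006.
t = (-0.266 − (-0.091)) / 0.0670006 = -2.612.
df = n − 2 = 422.
One-sided p ≈ 0.0047, which is < 0.05, so reject H₀.
There is evidence that the true slope on residual sugar is below -0.091 points per unit.

t = -2.612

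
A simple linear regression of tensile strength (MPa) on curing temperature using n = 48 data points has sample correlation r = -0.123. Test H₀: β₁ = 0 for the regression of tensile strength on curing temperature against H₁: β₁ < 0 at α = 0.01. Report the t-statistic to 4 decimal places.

t = r·√(n − 2)/√(1 − r²) = -0.123·√46/√0.984871 = -0.8406.
df = n − 2 = 46.
One-sided p ≈ 0.2025, which is ≥ 0.01, so fail to reject H₀.
The data do not give significant evidence of a linear association between curing temperature and tensile strength.

t = -0.8406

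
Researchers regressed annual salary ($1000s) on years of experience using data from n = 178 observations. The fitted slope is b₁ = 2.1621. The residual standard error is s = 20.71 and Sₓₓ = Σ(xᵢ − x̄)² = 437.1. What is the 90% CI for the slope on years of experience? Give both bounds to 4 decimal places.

(0.5241, 3.8001)

SE(b₁) = s/√Sₓₓ = 20.71/√437.1 = 0.99058.
df = n − 2 = 176.
t* = t_{0.05, 176} = 1.653557.
Margin = t* × SE = 1.653557 × 0.99058 = 1.637981.
CI: 2.1621 ± 1.637981 → (0.5241, 3.8001).
With 90% confidence, each one-unit increase in years of experience is associated with a change of between 0.5241 and 3.8001 $1000s in annual salary.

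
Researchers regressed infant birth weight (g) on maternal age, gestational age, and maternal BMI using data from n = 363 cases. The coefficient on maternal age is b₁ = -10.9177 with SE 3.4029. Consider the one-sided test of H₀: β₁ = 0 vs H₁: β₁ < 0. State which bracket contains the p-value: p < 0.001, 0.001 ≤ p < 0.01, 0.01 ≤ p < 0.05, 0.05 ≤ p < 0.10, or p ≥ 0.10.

p < 0.001

t = -10.9177 / 3.4029 = -3.208.
df = n − k − 1 = 363 − 3 − 1 = 359.
One-sided p = P(T_{359} < t) ≈ 0.0007.
So p < 0.001.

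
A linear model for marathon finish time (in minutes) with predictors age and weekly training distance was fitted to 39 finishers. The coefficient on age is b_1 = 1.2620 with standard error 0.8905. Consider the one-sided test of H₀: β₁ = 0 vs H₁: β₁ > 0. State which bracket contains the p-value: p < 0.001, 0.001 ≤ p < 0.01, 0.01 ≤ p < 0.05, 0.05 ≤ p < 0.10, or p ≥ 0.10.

0.05 ≤ p < 0.10

t = 1.2620 / 0.8905 = 1.417.
df = n − k − 1 = 39 − 2 − 1 = 36.
One-sided p = P(T_{36} > t) ≈ 0.0825.
So 0.05 ≤ p < 0.10.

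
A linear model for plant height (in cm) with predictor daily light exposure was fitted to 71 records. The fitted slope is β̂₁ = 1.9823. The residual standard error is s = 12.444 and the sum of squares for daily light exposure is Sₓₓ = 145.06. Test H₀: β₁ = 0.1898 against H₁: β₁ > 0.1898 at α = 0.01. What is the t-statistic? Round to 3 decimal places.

t = 1.735

SE(β̂₁) = s/√Sₓₓ = 12.444/√145.06 = 1.0332.
t = (1.9823 − 0.1898) / 1.0332 = 1.735.
df = n − 2 = 69.
One-sided p ≈ 0.0436, which is ≥ 0.01, so fail to reject H₀.
The data do not give significant evidence that the true slope on daily light exposure exceeds 0.1898 cm per unit.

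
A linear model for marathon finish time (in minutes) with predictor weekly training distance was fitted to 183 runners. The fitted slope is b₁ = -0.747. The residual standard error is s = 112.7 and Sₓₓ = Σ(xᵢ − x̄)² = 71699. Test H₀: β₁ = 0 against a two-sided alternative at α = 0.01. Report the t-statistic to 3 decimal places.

SE(b₁) = s/√Sₓₓ = 112.7/√71699 = 0.420889.
t = -0.747 / 0.420889 = -1.775.
df = n − 2 = 181.
Two-sided p ≈ 0.0776, which is ≥ 0.01, so fail to reject H₀.
The data do not give significant evidence of an association between weekly training distance and marathon finish time.

t = -1.775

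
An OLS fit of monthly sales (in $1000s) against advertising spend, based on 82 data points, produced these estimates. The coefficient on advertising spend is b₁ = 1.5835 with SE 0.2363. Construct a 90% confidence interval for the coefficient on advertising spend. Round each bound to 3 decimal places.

(1.190, 1.977)

df = n − 2 = 82 − 2 = 80.
t* = t_{0.05, 80} = 1.664125.
Margin = t* × SE = 1.664125 × 0.2363 = 0.39323.
CI: 1.5835 ± 0.39323 → (1.190, 1.977).
With 90% confidence, each one-unit increase in advertising spend is associated with a change of between 1.190 and 1.977 $1000s in monthly sales.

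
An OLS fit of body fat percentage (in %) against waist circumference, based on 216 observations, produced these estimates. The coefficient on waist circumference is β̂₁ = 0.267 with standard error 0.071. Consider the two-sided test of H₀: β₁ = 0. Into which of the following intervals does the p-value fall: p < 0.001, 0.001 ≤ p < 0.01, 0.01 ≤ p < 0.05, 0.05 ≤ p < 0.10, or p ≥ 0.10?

p < 0.001

t = 0.267 / 0.071 = 3.761.
df = n − 2 = 216 − 2 = 214.
Two-sided p = 2·P(T_{214} > |t|) ≈ 0.0002.
So p < 0.001.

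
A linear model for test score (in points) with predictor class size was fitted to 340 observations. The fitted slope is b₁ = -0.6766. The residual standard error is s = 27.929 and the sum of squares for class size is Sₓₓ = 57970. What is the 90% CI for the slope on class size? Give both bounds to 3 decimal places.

SE(b₁) = s/√Sₓₓ = 27.929/√57970 = 0.115999.
df = n − 2 = 338.
t* = t_{0.05, 338} = 1.649374.
Margin = t* × SE = 1.649374 × 0.115999 = 0.19133.
CI: -0.6766 ± 0.19133 → (-0.868, -0.485).
With 90% confidence, each one-unit increase in class size is associated with a change of between -0.868 and -0.485 points in test score.

(-0.868, -0.485)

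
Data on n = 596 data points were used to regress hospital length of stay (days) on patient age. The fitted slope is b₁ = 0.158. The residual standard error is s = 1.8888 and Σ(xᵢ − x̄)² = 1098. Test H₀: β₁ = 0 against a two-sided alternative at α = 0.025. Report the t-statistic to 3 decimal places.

SE(b₁) = s/√Sₓₓ = 1.8888/√1098 = 0.0570013.
t = 0.158 / 0.0570013 = 2.772.
df = n − 2 = 594.
Two-sided p ≈ 0.0057, which is < 0.025, so reject H₀.
There is evidence that patient age is associated with hospital length of stay.

t = 2.772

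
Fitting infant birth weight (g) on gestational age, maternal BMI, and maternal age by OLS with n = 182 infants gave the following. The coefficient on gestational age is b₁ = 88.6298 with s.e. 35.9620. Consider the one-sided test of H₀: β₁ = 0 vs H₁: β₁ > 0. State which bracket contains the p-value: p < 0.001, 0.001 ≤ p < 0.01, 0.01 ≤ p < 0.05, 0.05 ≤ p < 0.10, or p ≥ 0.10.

0.001 ≤ p < 0.01

t = 88.6298 / 35.9620 = 2.465.
df = n − k − 1 = 182 − 3 − 1 = 178.
One-sided p = P(T_{178} > t) ≈ 0.0073.
So 0.001 ≤ p < 0.01.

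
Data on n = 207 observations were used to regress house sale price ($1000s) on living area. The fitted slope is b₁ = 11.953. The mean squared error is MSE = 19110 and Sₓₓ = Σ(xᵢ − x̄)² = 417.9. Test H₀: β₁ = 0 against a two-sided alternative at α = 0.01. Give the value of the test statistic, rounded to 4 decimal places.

t = 1.7676

SE(b₁) = √(MSE/Sₓₓ) = √(19110/417.9) = 6.7623.
t = 11.953 / 6.7623 = 1.7676.
df = n − 2 = 205.
Two-sided p ≈ 0.0786, which is ≥ 0.01, so fail to reject H₀.
The data do not give significant evidence of an association between living area and house sale price.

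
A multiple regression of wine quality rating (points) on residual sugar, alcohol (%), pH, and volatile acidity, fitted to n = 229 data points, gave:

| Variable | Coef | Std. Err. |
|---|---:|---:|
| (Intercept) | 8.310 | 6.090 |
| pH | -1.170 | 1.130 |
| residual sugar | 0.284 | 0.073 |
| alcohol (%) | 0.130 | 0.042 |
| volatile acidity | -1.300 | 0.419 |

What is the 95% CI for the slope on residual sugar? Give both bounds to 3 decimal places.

Read off: b = 0.284, SE = 0.073 for residual sugar.
df = n − k − 1 = 229 − 4 − 1 = 224.
t* = t_{0.025, 224} = 1.970611.
Margin = t* × SE = 1.970611 × 0.073 = 0.14385.
CI: 0.284 ± 0.14385 → (0.140, 0.428).

(0.140, 0.428)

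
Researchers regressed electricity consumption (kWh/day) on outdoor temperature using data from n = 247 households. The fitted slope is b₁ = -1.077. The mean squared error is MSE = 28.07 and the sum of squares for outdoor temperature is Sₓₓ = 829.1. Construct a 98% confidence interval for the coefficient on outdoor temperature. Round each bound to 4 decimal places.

(-1.5079, -0.6461)

SE(b₁) = √(MSE/Sₓₓ) = √(28.07/829.1) = 0.184.
df = n − 2 = 245.
t* = t_{0.01, 245} = 2.341664.
Margin = t* × SE = 2.341664 × 0.184 = 0.430866.
CI: -1.077 ± 0.430866 → (-1.5079, -0.6461).
With 98% confidence, each one-unit increase in outdoor temperature is associated with a change of between -1.5079 and -0.6461 kWh/day in electricity consumption.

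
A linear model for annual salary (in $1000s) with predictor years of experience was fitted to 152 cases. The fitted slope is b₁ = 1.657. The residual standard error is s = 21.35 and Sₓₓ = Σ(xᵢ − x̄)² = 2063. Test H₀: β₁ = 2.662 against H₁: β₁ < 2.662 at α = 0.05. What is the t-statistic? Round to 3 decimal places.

t = -2.138

SE(b₁) = s/√Sₓₓ = 21.35/√2063 = 0.470055.
t = (1.657 − 2.662) / 0.470055 = -2.138.
df = n − 2 = 150.
One-sided p ≈ 0.0171, which is < 0.05, so reject H₀.
There is evidence that the true slope on years of experience is below 2.662 $1000s per unit.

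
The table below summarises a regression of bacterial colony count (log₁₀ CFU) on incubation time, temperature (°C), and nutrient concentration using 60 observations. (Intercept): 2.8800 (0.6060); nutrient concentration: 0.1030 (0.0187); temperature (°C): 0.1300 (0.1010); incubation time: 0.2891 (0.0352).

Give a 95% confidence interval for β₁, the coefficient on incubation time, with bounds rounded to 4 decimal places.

Read off: b = 0.2891, SE = 0.0352 for incubation time.
df = n − k − 1 = 60 − 3 − 1 = 56.
t* = t_{0.025, 56} = 2.003241.
Margin = t* × SE = 2.003241 × 0.0352 = 0.070514.
CI: 0.2891 ± 0.070514 → (0.2186, 0.3596).

(0.2186, 0.3596)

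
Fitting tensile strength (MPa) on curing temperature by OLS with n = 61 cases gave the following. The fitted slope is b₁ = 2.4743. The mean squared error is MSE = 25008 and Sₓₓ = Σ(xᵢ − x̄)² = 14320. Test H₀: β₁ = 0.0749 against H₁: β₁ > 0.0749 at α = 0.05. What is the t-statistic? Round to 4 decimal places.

SE(b₁) = √(MSE/Sₓₓ) = √(25008/14320) = 1.3215.
t = (2.4743 − 0.0749) / 1.3215 = 1.8157.
df = n − 2 = 59.
One-sided p ≈ 0.0373, which is < 0.05, so reject H₀.
There is evidence that the true slope on curing temperature exceeds 0.0749 MPa per unit.

t = 1.8157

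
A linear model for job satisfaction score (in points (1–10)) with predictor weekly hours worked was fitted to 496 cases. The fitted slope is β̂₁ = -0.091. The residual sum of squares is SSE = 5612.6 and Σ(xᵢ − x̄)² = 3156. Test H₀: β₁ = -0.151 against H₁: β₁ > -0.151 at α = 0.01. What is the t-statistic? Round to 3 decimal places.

t = 1.000

MSE = SSE/(n − 2) = 5612.6/494 = 11.3615.
SE(β̂₁) = √(MSE/Sₓₓ) = √(11.3615/3156) = 0.0599998.
t = (-0.091 − (-0.151)) / 0.0599998 = 1.000.
df = n − 2 = 494.
One-sided p ≈ 0.1589, which is ≥ 0.01, so fail to reject H₀.
The data do not give significant evidence that the true slope on weekly hours worked exceeds -0.151 points (1–10) per unit.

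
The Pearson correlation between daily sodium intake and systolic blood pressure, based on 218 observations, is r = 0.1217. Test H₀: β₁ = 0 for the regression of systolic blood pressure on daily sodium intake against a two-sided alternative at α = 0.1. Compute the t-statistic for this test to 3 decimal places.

t = r·√(n − 2)/√(1 − r²) = 0.1217·√216/√0.985189 = 1.802.
df = n − 2 = 216.
Two-sided p ≈ 0.0729, which is < 0.1, so reject H₀.
There is evidence of a linear association between daily sodium intake and systolic blood pressure.

t = 1.802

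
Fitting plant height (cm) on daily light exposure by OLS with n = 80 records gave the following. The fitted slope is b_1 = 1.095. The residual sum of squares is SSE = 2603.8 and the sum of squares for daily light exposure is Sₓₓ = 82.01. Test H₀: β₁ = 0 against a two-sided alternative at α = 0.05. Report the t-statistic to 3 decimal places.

MSE = SSE/(n − 2) = 2603.8/78 = 33.3821.
SE(b_1) = √(MSE/Sₓₓ) = √(33.3821/82.01) = 0.638004.
t = 1.095 / 0.638004 = 1.716.
df = n − 2 = 78.
Two-sided p ≈ 0.0901, which is ≥ 0.05, so fail to reject H₀.
The data do not give significant evidence of an association between daily light exposure and plant height.

t = 1.716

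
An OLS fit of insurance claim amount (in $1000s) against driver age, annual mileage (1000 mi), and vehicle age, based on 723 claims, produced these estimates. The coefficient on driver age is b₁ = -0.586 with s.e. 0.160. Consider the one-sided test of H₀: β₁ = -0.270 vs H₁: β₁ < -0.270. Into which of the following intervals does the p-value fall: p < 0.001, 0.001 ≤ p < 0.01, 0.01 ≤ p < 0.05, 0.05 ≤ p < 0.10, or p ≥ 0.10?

t = (-0.586 − (-0.270)) / 0.160 = -1.975.
df = n − k − 1 = 723 − 3 − 1 = 719.
One-sided p = P(T_{719} < t) ≈ 0.0243.
So 0.01 ≤ p < 0.05.

0.01 ≤ p < 0.05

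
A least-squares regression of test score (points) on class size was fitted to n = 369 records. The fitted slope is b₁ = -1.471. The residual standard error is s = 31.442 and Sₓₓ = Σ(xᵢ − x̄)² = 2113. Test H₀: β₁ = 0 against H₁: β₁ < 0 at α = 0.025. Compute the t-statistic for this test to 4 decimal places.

SE(b₁) = s/√Sₓₓ = 31.442/√2113 = 0.684007.
t = -1.471 / 0.684007 = -2.1506.
df = n − 2 = 367.
One-sided p ≈ 0.0161, which is < 0.025, so reject H₀.
There is evidence that the true slope on class size is negative.

t = -2.1506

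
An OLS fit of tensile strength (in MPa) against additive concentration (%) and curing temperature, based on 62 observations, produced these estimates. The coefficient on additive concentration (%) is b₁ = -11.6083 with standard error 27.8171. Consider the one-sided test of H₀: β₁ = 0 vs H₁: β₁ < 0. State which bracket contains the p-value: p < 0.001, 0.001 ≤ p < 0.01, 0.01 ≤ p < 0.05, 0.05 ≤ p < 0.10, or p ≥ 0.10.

p ≥ 0.10

t = -11.6083 / 27.8171 = -0.417.
df = n − k − 1 = 62 − 2 − 1 = 59.
One-sided p = P(T_{59} < t) ≈ 0.3390.
So p ≥ 0.10.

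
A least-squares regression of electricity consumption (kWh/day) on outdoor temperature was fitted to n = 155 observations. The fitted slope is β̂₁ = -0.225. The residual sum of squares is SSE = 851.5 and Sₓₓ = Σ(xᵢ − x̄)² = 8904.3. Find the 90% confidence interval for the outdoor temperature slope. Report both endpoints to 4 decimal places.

(-0.2664, -0.1836)

MSE = SSE/(n − 2) = 851.5/153 = 5.56536.
SE(β̂₁) = √(MSE/Sₓₓ) = √(5.56536/8904.3) = 0.0250004.
df = n − 2 = 153.
t* = t_{0.05, 153} = 1.654874.
Margin = t* × SE = 1.654874 × 0.0250004 = 0.041372.
CI: -0.225 ± 0.041372 → (-0.2664, -0.1836).
With 90% confidence, each one-unit increase in outdoor temperature is associated with a change of between -0.2664 and -0.1836 kWh/day in electricity consumption.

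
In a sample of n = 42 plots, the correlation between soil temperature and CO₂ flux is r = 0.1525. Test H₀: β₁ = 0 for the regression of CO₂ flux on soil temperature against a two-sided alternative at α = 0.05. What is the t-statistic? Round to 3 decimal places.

t = r·√(n − 2)/√(1 − r²) = 0.1525·√40/√0.976744 = 0.976.
df = n − 2 = 40.
Two-sided p ≈ 0.3350, which is ≥ 0.05, so fail to reject H₀.
The data do not give significant evidence of a linear association between soil temperature and CO₂ flux.

t = 0.976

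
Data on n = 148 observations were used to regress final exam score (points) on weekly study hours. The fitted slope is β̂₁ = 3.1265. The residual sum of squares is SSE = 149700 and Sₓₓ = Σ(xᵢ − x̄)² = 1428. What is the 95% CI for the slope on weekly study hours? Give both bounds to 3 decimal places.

MSE = SSE/(n − 2) = 149700/146 = 1025.34.
SE(β̂₁) = √(MSE/Sₓₓ) = √(1025.34/1428) = 0.847365.
df = n − 2 = 146.
t* = t_{0.025, 146} = 1.976346.
Margin = t* × SE = 1.976346 × 0.847365 = 1.67469.
CI: 3.1265 ± 1.67469 → (1.452, 4.801).
With 95% confidence, each one-unit increase in weekly study hours is associated with a change of between 1.452 and 4.801 points in final exam score.

(1.452, 4.801)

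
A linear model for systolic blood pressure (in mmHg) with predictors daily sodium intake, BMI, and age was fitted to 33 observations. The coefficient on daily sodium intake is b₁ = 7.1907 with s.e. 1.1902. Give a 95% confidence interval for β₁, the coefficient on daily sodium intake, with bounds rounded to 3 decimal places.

(4.756, 9.625)

df = n − k − 1 = 33 − 3 − 1 = 29.
t* = t_{0.025, 29} = 2.04523.
Margin = t* × SE = 2.04523 × 1.1902 = 2.43423.
CI: 7.1907 ± 2.43423 → (4.756, 9.625).
With 95% confidence, each one-unit increase in daily sodium intake is associated with a change of between 4.756 and 9.625 mmHg in systolic blood pressure, holding the other predictors fixed.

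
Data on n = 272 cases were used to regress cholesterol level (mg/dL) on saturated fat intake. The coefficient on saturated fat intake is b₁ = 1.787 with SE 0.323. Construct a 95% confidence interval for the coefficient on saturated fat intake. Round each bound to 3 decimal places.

(1.151, 2.423)

df = n − 2 = 272 − 2 = 270.
t* = t_{0.025, 270} = 1.968789.
Margin = t* × SE = 1.968789 × 0.323 = 0.63592.
CI: 1.787 ± 0.63592 → (1.151, 2.423).
With 95% confidence, each one-unit increase in saturated fat intake is associated with a change of between 1.151 and 2.423 mg/dL in cholesterol level.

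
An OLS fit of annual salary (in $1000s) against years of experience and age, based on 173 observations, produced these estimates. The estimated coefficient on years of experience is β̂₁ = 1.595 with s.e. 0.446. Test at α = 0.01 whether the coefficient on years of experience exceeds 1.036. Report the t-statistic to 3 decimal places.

H₀: β₁ = 1.036 vs H₁: β₁ > 1.036.
t = (β̂₁ − β₁⁰)/SE = (1.595 − 1.036) / 0.446 = 1.253.
df = n − k − 1 = 173 − 2 − 1 = 170.
One-sided p ≈ 0.1059, which is ≥ 0.01, so fail to reject H₀.
The data do not give significant evidence that the true slope on years of experience exceeds 1.036 $1000s per unit, holding the other predictors fixed.

t = 1.253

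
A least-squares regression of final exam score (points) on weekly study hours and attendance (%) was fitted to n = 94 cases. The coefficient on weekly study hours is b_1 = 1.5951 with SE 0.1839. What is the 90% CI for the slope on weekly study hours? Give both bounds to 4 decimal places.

(1.2895, 1.9007)

df = n − k − 1 = 94 − 2 − 1 = 91.
t* = t_{0.05, 91} = 1.661771.
Margin = t* × SE = 1.661771 × 0.1839 = 0.305600.
CI: 1.5951 ± 0.305600 → (1.2895, 1.9007).
With 90% confidence, each one-unit increase in weekly study hours is associated with a change of between 1.2895 and 1.9007 points in final exam score, holding the other predictors fixed.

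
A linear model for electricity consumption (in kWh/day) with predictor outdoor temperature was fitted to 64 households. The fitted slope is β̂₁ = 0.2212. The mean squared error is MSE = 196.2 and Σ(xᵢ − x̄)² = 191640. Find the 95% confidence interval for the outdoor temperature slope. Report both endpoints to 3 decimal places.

(0.157, 0.285)

SE(β̂₁) = √(MSE/Sₓₓ) = √(196.2/191640) = 0.0319968.
df = n − 2 = 62.
t* = t_{0.025, 62} = 1.998972.
Margin = t* × SE = 1.998972 × 0.0319968 = 0.06396.
CI: 0.2212 ± 0.06396 → (0.157, 0.285).
With 95% confidence, each one-unit increase in outdoor temperature is associated with a change of between 0.157 and 0.285 kWh/day in electricity consumption.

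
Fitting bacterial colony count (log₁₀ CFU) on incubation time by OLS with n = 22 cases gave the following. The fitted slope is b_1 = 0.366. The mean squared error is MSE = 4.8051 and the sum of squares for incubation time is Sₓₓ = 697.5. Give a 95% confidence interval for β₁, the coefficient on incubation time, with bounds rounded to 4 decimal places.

(0.1929, 0.5391)

SE(b_1) = √(MSE/Sₓₓ) = √(4.8051/697.5) = 0.0830002.
df = n − 2 = 20.
t* = t_{0.025, 20} = 2.085963.
Margin = t* × SE = 2.085963 × 0.0830002 = 0.173135.
CI: 0.366 ± 0.173135 → (0.1929, 0.5391).
With 95% confidence, each one-unit increase in incubation time is associated with a change of between 0.1929 and 0.5391 log₁₀ CFU in bacterial colony count.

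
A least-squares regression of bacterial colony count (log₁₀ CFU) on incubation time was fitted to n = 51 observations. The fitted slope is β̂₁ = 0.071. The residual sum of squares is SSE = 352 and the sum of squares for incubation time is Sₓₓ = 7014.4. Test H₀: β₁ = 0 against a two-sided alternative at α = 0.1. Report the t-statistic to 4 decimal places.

t = 2.2186

MSE = SSE/(n − 2) = 352/49 = 7.18367.
SE(β̂₁) = √(MSE/Sₓₓ) = √(7.18367/7014.4) = 0.0320021.
t = 0.071 / 0.0320021 = 2.2186.
df = n − 2 = 49.
Two-sided p ≈ 0.0312, which is < 0.1, so reject H₀.
There is evidence that incubation time is associated with bacterial colony count.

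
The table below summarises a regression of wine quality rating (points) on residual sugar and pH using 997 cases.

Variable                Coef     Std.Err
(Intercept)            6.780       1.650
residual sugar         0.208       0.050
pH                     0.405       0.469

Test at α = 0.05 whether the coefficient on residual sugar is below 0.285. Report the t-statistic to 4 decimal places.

Read off: b = 0.208, SE = 0.050 for residual sugar.
H₀: β₁ = 0.285 vs H₁: β₁ < 0.285.
t = (0.208 − 0.285) / 0.050 = -1.5400.
df = n − k − 1 = 997 − 2 − 1 = 994.
One-sided p ≈ 0.0619, which is ≥ 0.05, so fail to reject H₀.
The data do not give significant evidence that the true slope on residual sugar is below 0.285 points per unit, holding the other predictors fixed.

t = -1.5400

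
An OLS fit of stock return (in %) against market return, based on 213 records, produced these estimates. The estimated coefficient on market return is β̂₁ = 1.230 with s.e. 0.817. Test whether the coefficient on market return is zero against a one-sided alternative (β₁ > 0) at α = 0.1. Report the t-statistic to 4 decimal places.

H₀: β₁ = 0 vs H₁: β₁ > 0.
t = (β̂₁ − β₁⁰)/SE = 1.230 / 0.817 = 1.5055.
df = n − 2 = 213 − 2 = 211.
One-sided p ≈ 0.0668, which is < 0.1, so reject H₀.
There is evidence that the true slope on market return is positive.

t = 1.5055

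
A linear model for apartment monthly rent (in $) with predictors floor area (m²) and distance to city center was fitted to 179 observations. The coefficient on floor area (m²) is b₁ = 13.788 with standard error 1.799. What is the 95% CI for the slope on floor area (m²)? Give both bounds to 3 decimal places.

df = n − k − 1 = 179 − 2 − 1 = 176.
t* = t_{0.025, 176} = 1.973534.
Margin = t* × SE = 1.973534 × 1.799 = 3.55039.
CI: 13.788 ± 3.55039 → (10.238, 17.338).
With 95% confidence, each one-unit increase in floor area (m²) is associated with a change of between 10.238 and 17.338 $ in apartment monthly rent, holding the other predictors fixed.

(10.238, 17.338)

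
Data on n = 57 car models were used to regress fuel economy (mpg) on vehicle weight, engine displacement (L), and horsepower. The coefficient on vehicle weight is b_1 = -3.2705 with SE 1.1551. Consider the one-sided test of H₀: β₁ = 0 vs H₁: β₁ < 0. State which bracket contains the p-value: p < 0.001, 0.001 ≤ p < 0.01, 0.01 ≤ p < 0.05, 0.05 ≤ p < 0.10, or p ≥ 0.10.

0.001 ≤ p < 0.01

t = -3.2705 / 1.1551 = -2.831.
df = n − k − 1 = 57 − 3 − 1 = 53.
One-sided p = P(T_{53} < t) ≈ 0.0033.
So 0.001 ≤ p < 0.01.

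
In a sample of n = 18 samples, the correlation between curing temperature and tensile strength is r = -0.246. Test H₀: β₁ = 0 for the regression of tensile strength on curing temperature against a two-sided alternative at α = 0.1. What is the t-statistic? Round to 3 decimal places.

t = -1.015

t = r·√(n − 2)/√(1 − r²) = -0.246·√16/√0.939484 = -1.015.
df = n − 2 = 16.
Two-sided p ≈ 0.3251, which is ≥ 0.1, so fail to reject H₀.
The data do not give significant evidence of a linear association between curing temperature and tensile strength.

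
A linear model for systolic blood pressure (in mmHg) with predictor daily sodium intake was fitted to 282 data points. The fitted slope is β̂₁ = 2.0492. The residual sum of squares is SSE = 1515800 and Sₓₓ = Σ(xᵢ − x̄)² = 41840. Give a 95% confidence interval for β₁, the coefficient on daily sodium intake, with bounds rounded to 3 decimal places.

(1.341, 2.757)

MSE = SSE/(n − 2) = 1515800/280 = 5413.57.
SE(β̂₁) = √(MSE/Sₓₓ) = √(5413.57/41840) = 0.359705.
df = n − 2 = 280.
t* = t_{0.025, 280} = 1.968472.
Margin = t* × SE = 1.968472 × 0.359705 = 0.70807.
CI: 2.0492 ± 0.70807 → (1.341, 2.757).
With 95% confidence, each one-unit increase in daily sodium intake is associated with a change of between 1.341 and 2.757 mmHg in systolic blood pressure.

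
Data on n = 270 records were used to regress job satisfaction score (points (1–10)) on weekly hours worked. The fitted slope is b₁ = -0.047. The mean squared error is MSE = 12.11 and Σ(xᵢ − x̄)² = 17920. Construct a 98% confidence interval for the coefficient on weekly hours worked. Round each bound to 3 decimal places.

SE(b₁) = √(MSE/Sₓₓ) = √(12.11/17920) = 0.0259958.
df = n − 2 = 268.
t* = t_{0.01, 268} = 2.340342.
Margin = t* × SE = 2.340342 × 0.0259958 = 0.06084.
CI: -0.047 ± 0.06084 → (-0.108, 0.014).
With 98% confidence, each one-unit increase in weekly hours worked is associated with a change of between -0.108 and 0.014 points (1–10) in job satisfaction score.

(-0.108, 0.014)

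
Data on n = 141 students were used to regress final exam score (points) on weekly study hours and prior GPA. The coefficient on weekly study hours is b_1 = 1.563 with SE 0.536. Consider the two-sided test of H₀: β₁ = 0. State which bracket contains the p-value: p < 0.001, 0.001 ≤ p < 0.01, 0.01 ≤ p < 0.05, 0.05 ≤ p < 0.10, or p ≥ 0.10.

t = 1.563 / 0.536 = 2.916.
df = n − k − 1 = 141 − 2 − 1 = 138.
Two-sided p = 2·P(T_{138} > |t|) ≈ 0.0041.
So 0.001 ≤ p < 0.01.

0.001 ≤ p < 0.01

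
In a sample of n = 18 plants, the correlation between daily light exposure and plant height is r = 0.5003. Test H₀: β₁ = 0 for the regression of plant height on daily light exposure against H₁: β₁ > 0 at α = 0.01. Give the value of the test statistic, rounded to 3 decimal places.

t = 2.311

t = r·√(n − 2)/√(1 − r²) = 0.5003·√16/√0.7497 = 2.311.
df = n − 2 = 16.
One-sided p ≈ 0.0172, which is ≥ 0.01, so fail to reject H₀.
The data do not give significant evidence of a linear association between daily light exposure and plant height.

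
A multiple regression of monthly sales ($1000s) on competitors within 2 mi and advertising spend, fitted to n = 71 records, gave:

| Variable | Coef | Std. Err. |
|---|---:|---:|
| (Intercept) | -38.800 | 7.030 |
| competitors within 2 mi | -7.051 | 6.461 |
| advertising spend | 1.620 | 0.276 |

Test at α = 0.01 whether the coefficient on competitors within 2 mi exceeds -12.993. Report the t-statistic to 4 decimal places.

t = 0.9197

Read off: b = -7.051, SE = 6.461 for competitors within 2 mi.
H₀: β₁ = -12.993 vs H₁: β₁ > -12.993.
t = (-7.051 − (-12.993)) / 6.461 = 0.9197.
df = n − k − 1 = 71 − 2 − 1 = 68.
One-sided p ≈ 0.1805, which is ≥ 0.01, so fail to reject H₀.
The data do not give significant evidence that the true slope on competitors within 2 mi exceeds -12.993 $1000s per unit, holding the other predictors fixed.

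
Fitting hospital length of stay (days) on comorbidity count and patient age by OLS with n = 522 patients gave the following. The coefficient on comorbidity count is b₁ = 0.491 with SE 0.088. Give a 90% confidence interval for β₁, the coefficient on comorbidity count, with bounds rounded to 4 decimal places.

df = n − k − 1 = 522 − 2 − 1 = 519.
t* = t_{0.05, 519} = 1.647795.
Margin = t* × SE = 1.647795 × 0.088 = 0.145006.
CI: 0.491 ± 0.145006 → (0.3460, 0.6360).
With 90% confidence, each one-unit increase in comorbidity count is associated with a change of between 0.3460 and 0.6360 days in hospital length of stay, holding the other predictors fixed.

(0.3460, 0.6360)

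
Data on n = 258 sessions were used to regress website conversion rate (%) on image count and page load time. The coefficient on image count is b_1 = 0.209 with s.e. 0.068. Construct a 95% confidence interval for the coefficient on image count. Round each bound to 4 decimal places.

df = n − k − 1 = 258 − 2 − 1 = 255.
t* = t_{0.025, 255} = 1.969311.
Margin = t* × SE = 1.969311 × 0.068 = 0.133913.
CI: 0.209 ± 0.133913 → (0.0751, 0.3429).
With 95% confidence, each one-unit increase in image count is associated with a change of between 0.0751 and 0.3429 % in website conversion rate, holding the other predictors fixed.

(0.0751, 0.3429)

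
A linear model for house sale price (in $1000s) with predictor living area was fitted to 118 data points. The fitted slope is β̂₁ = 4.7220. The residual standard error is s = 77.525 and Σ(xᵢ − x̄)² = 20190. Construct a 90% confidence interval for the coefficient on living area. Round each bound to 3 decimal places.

(3.817, 5.627)

SE(β̂₁) = s/√Sₓₓ = 77.525/√20190 = 0.545599.
df = n − 2 = 116.
t* = t_{0.05, 116} = 1.658096.
Margin = t* × SE = 1.658096 × 0.545599 = 0.90466.
CI: 4.7220 ± 0.90466 → (3.817, 5.627).
With 90% confidence, each one-unit increase in living area is associated with a change of between 3.817 and 5.627 $1000s in house sale price.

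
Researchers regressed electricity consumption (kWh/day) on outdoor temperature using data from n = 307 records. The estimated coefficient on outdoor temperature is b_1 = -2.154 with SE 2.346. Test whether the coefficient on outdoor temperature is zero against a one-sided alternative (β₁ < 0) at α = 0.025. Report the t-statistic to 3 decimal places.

H₀: β₁ = 0 vs H₁: β₁ < 0.
t = (b_1 − β₁⁰)/SE = -2.154 / 2.346 = -0.918.
df = n − 2 = 307 − 2 = 305.
One-sided p ≈ 0.1796, which is ≥ 0.025, so fail to reject H₀.
The data do not give significant evidence that the true slope on outdoor temperature is negative.

t = -0.918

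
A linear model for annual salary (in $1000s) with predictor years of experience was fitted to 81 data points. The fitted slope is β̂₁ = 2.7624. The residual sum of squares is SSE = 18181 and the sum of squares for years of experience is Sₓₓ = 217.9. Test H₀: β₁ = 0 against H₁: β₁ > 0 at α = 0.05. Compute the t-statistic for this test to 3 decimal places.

MSE = SSE/(n − 2) = 18181/79 = 230.139.
SE(β̂₁) = √(MSE/Sₓₓ) = √(230.139/217.9) = 1.0277.
t = 2.7624 / 1.0277 = 2.688.
df = n − 2 = 79.
One-sided p ≈ 0.0044, which is < 0.05, so reject H₀.
There is evidence that the true slope on years of experience is positive.

t = 2.688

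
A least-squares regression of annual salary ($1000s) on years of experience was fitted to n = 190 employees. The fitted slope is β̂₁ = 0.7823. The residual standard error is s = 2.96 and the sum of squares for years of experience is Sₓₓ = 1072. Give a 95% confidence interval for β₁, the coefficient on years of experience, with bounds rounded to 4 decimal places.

(0.6040, 0.9606)

SE(β̂₁) = s/√Sₓₓ = 2.96/√1072 = 0.0904054.
df = n − 2 = 188.
t* = t_{0.025, 188} = 1.972663.
Margin = t* × SE = 1.972663 × 0.0904054 = 0.178339.
CI: 0.7823 ± 0.178339 → (0.6040, 0.9606).
With 95% confidence, each one-unit increase in years of experience is associated with a change of between 0.6040 and 0.9606 $1000s in annual salary.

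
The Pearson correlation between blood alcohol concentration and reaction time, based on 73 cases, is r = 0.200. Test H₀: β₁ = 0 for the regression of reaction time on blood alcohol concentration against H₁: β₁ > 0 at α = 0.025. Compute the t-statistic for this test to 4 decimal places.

t = 1.7200

t = r·√(n − 2)/√(1 − r²) = 0.200·√71/√0.96 = 1.7200.
df = n − 2 = 71.
One-sided p ≈ 0.0449, which is ≥ 0.025, so fail to reject H₀.
The data do not give significant evidence of a linear association between blood alcohol concentration and reaction time.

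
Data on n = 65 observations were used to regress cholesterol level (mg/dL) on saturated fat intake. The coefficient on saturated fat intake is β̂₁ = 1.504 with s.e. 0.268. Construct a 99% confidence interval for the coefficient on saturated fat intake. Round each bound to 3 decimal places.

df = n − 2 = 65 − 2 = 63.
t* = t_{0.005, 63} = 2.656145.
Margin = t* × SE = 2.656145 × 0.268 = 0.71185.
CI: 1.504 ± 0.71185 → (0.792, 2.216).
With 99% confidence, each one-unit increase in saturated fat intake is associated with a change of between 0.792 and 2.216 mg/dL in cholesterol level.

(0.792, 2.216)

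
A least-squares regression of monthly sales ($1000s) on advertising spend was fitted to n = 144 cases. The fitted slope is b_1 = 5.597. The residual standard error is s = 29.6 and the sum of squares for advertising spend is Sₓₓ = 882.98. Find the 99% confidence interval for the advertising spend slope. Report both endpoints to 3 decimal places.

SE(b_1) = s/√Sₓₓ = 29.6/√882.98 = 0.996131.
df = n − 2 = 142.
t* = t_{0.005, 142} = 2.610895.
Margin = t* × SE = 2.610895 × 0.996131 = 2.60079.
CI: 5.597 ± 2.60079 → (2.996, 8.198).
With 99% confidence, each one-unit increase in advertising spend is associated with a change of between 2.996 and 8.198 $1000s in monthly sales.

(2.996, 8.198)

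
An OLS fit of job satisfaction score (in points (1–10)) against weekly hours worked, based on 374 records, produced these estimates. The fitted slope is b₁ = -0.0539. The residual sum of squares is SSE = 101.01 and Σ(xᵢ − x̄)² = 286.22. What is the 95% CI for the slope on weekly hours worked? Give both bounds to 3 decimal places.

MSE = SSE/(n − 2) = 101.01/372 = 0.271532.
SE(b₁) = √(MSE/Sₓₓ) = √(0.271532/286.22) = 0.0308007.
df = n − 2 = 372.
t* = t_{0.025, 372} = 1.966362.
Margin = t* × SE = 1.966362 × 0.0308007 = 0.06057.
CI: -0.0539 ± 0.06057 → (-0.114, 0.007).
With 95% confidence, each one-unit increase in weekly hours worked is associated with a change of between -0.114 and 0.007 points (1–10) in job satisfaction score.

(-0.114, 0.007)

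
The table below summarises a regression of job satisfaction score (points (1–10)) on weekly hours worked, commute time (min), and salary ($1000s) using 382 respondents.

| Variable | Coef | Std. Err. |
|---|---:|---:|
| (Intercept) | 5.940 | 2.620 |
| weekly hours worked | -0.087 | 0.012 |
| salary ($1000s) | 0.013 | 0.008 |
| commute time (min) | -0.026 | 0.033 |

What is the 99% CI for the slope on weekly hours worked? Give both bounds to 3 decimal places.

Read off: b = -0.087, SE = 0.012 for weekly hours worked.
df = n − k − 1 = 382 − 3 − 1 = 378.
t* = t_{0.005, 378} = 2.588898.
Margin = t* × SE = 2.588898 × 0.012 = 0.03107.
CI: -0.087 ± 0.03107 → (-0.118, -0.056).

(-0.118, -0.056)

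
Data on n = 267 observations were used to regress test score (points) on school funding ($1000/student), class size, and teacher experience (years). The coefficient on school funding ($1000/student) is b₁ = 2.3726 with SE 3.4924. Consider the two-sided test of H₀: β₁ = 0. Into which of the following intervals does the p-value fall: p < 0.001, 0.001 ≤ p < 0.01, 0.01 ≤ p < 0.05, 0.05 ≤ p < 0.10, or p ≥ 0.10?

p ≥ 0.10

t = 2.3726 / 3.4924 = 0.679.
df = n − k − 1 = 267 − 3 − 1 = 263.
Two-sided p = 2·P(T_{263} > |t|) ≈ 0.4975.
So p ≥ 0.10.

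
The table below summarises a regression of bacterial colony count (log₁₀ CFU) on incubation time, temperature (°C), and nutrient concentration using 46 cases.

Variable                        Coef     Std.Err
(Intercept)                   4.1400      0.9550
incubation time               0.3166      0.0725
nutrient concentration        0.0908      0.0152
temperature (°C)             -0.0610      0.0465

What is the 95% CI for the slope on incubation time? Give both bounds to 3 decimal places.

Read off: b = 0.3166, SE = 0.0725 for incubation time.
df = n − k − 1 = 46 − 3 − 1 = 42.
t* = t_{0.025, 42} = 2.018082.
Margin = t* × SE = 2.018082 × 0.0725 = 0.14631.
CI: 0.3166 ± 0.14631 → (0.170, 0.463).

(0.170, 0.463)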